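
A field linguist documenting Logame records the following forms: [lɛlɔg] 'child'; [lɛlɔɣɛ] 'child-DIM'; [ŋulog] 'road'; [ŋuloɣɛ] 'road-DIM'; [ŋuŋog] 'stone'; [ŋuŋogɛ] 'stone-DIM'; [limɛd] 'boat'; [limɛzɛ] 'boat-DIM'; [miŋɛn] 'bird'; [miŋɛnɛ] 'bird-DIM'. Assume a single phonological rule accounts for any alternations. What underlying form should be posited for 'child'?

The root 'child' surfaces as [lɛlɔg] and [lɛlɔɣɛ], with a stem-final [g] ~ [ɣ] alternation.
But 'stone' keeps [g] in both environments ([ŋuŋog], [ŋuŋogɛ]), so there is no rule changing /g/ to [ɣ] before the DIM suffix.
Therefore /ɣ/ is basic and [g] is derived by word-final hardening (voiced fricatives become stops word-finally).

/lɛlɔɣ/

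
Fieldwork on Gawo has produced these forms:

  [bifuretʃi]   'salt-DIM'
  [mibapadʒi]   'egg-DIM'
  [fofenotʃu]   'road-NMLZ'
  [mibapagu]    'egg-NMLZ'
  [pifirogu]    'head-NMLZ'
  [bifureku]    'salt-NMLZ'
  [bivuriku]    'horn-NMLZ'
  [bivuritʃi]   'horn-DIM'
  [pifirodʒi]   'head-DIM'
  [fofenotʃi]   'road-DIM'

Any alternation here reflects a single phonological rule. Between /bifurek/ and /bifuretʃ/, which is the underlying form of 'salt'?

/bifurek/

The stem for 'salt' ends in [k] in [bifureku] but [tʃ] in [bifuretʃi].
But 'road' keeps [tʃ] in both environments ([fofenotʃu], [fofenotʃi]), so there is no rule changing /tʃ/ to [k] before the NMLZ suffix.
The underlying segment must be /k/; /k/ and /g/ become palato-alveolar [tʃ] and [dʒ] before a front vowel, yielding [tʃ] there.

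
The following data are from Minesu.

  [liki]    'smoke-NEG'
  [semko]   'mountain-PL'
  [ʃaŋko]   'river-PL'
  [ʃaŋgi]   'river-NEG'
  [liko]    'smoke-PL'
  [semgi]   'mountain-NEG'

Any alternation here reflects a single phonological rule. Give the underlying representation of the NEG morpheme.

/-gi/

The NEG suffix surfaces as [-gi] and [-ki], depending on the final segment of the stem.
By contrast the PL suffix keeps its initial [k] throughout — that segment must be underlying.
The NEG suffix is therefore /-gi/ underlyingly, with post-vocalic devoicing: voiced stops become voiceless after a vowel.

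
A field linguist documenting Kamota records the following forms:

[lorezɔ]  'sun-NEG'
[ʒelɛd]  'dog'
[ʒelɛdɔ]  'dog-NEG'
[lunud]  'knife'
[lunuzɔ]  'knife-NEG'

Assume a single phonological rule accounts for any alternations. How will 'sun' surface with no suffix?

[lored]

In [lunud] and [lunuzɔ] the final segment of 'knife' alternates: [d] ~ [z].
But 'dog' keeps [d] in both environments ([ʒelɛd], [ʒelɛdɔ]), so there is no rule changing /d/ to [z] before the NEG suffix.
The underlying segment must be /z/; voiced fricatives become stops word-finally, yielding [d] there.
From [lorezɔ] the stem 'sun' is /lorez/; word-finally this yields [lored].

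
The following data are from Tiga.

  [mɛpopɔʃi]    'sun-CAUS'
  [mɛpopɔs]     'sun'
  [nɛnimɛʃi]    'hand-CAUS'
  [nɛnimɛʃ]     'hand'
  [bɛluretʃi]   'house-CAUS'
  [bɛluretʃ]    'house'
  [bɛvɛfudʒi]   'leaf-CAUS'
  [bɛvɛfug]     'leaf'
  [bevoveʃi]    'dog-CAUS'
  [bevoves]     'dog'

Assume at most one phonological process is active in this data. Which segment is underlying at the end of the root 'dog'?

In [bevoveʃi] and [bevoves] the final segment of 'dog' alternates: [ʃ] ~ [s].
The stem 'hand' ([nɛnimɛʃi], [nɛnimɛʃ]) shows [ʃ] unchanged in both environments, so [ʃ] cannot be basic with [s] derived in isolation.
Therefore /s/ is basic and [ʃ] is derived by palatalization before a front vowel (/g/ and /s/ become palato-alveolar [dʒ] and [ʃ] before a front vowel).

/s/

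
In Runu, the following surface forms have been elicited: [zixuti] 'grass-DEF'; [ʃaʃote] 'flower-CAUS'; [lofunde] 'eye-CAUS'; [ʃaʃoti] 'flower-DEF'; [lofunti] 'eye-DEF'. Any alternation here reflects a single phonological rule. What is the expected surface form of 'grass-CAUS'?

[zixute]

The CAUS morpheme has two allomorphs, [-de] and [-te].
The DEF suffix, which begins with [t], is invariant after every stem; so [t] is not altered by any rule here.
So the underlying form is /-de/, and voiced stops become voiceless after a vowel.
After 'grass', which ends in a vowel, the suffix surfaces as [-te], giving [zixute].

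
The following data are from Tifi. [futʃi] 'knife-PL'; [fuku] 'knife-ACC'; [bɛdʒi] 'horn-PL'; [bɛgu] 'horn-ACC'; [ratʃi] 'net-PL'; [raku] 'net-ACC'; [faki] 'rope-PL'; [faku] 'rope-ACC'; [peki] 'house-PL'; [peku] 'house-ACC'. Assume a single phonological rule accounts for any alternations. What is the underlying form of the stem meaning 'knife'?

/futʃ/

The root 'knife' surfaces as [futʃi] and [fuku], with a stem-final [tʃ] ~ [k] alternation.
If /k/ were underlying and a rule turned it into [tʃ] before the PL suffix, 'house' would also alternate; but it has [k] in both [peki] and [peku].
The underlying segment must be /tʃ/; palato-alveolar /tʃ/ and /dʒ/ become [k] and [g] when no front vowel follows, yielding [k] there.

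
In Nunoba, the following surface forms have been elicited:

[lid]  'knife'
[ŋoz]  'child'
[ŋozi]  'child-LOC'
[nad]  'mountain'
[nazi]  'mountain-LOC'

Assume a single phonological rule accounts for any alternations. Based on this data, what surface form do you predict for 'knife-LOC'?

The stem for 'mountain' ends in [d] in [nad] but [z] in [nazi].
Compare 'child', with invariant [z] in [ŋoz] and [ŋozi]: an analysis with underlying /z/ and a rule producing [d] in isolation would wrongly predict alternation here too.
The alternation reflects intervocalic spirantization: voiced stops become fricatives between vowels. /d/ is underlying.
The one attested form of 'knife', [lid], shows underlying /lid/. Applying the same rule between vowels gives [lizi].

[lizi]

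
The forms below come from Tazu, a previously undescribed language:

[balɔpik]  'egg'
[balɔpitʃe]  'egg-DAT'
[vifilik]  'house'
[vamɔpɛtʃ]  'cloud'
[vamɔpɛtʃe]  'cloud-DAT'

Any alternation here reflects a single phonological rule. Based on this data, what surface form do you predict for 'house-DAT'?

[vifilitʃe]

In [balɔpik] and [balɔpitʃe] the final segment of 'egg' alternates: [k] ~ [tʃ].
Compare 'cloud', with invariant [tʃ] in [vamɔpɛtʃ] and [vamɔpɛtʃe]: an analysis with underlying /tʃ/ and a rule producing [k] in isolation would wrongly predict alternation here too.
So /k/ is underlying, and a rule of palatalization before a front vowel — /k/ becomes palato-alveolar [tʃ] before a front vowel — gives [tʃ].
From [vifilik] the stem 'house' is /vifilik/; before a front vowel this yields [vifilitʃe].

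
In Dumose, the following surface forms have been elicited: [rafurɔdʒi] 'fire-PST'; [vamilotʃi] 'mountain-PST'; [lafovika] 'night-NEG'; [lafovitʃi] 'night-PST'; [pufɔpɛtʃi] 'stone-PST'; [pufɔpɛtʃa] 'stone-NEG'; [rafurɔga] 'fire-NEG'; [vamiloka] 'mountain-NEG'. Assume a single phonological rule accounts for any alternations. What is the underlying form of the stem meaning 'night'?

The stem for 'night' ends in [k] in [lafovika] but [tʃ] in [lafovitʃi].
Compare 'stone', with invariant [tʃ] in [pufɔpɛtʃa] and [pufɔpɛtʃi]: an analysis with underlying /tʃ/ and a rule producing [k] before the NEG suffix would wrongly predict alternation here too.
The alternation reflects palatalization before a front vowel: /k/ and /g/ become palato-alveolar [tʃ] and [dʒ] before a front vowel. /k/ is underlying.
Hence 'night' is /lafovik/ underlyingly.

/lafovik/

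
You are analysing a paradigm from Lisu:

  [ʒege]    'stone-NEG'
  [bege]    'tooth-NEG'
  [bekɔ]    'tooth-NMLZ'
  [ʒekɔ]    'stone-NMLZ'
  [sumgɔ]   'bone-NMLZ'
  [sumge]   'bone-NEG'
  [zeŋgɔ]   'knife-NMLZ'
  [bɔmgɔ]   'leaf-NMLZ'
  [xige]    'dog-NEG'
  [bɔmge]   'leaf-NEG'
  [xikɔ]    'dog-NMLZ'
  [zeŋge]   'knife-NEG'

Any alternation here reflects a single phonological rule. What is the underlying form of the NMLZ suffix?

The NMLZ morpheme has two allomorphs, [-gɔ] and [-kɔ].
By contrast the NEG suffix keeps its initial [g] throughout — that segment must be underlying.
So the underlying form is /-kɔ/, and voiceless stops become voiced after a nasal.

/-kɔ/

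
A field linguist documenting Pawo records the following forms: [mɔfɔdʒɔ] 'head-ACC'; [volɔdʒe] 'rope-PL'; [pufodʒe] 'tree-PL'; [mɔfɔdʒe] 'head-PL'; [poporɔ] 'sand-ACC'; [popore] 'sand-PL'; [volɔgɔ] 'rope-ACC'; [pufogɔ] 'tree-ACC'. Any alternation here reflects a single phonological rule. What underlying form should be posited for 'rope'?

The stem for 'rope' ends in [g] in [volɔgɔ] but [dʒ] in [volɔdʒe].
But 'head' keeps [dʒ] in both environments ([mɔfɔdʒɔ], [mɔfɔdʒe]), so there is no rule changing /dʒ/ to [g] before the ACC suffix.
The alternation reflects palatalization before a front vowel: /g/ becomes palato-alveolar [dʒ] before a front vowel. /g/ is underlying.

/volɔg/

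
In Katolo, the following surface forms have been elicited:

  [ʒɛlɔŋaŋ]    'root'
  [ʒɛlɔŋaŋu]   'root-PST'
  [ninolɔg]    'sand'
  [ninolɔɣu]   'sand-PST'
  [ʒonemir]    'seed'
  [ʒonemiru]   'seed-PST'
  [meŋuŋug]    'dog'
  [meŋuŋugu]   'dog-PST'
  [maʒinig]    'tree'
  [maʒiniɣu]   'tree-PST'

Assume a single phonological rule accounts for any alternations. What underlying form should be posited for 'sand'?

In [ninolɔg] and [ninolɔɣu] the final segment of 'sand' alternates: [g] ~ [ɣ].
Compare 'dog', with invariant [g] in [meŋuŋug] and [meŋuŋugu]: an analysis with underlying /g/ and a rule producing [ɣ] before the PST suffix would wrongly predict alternation here too.
The underlying segment must be /ɣ/; voiced fricatives become stops word-finally, yielding [g] there.

/ninolɔɣ/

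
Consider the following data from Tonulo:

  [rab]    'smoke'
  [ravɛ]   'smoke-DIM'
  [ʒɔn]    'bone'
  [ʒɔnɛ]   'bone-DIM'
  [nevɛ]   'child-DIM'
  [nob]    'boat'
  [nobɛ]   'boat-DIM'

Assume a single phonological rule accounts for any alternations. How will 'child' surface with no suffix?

[neb]

The stem for 'smoke' ends in [b] in [rab] but [v] in [ravɛ].
The stem 'boat' ([nob], [nobɛ]) shows [b] unchanged in both environments, so [b] cannot be basic with [v] derived before the DIM suffix.
So /v/ is underlying, and a rule of word-final hardening — voiced fricatives become stops word-finally — gives [b].
The one attested form of 'child', [nevɛ], shows underlying /nev/. Applying the same rule word-finally gives [neb].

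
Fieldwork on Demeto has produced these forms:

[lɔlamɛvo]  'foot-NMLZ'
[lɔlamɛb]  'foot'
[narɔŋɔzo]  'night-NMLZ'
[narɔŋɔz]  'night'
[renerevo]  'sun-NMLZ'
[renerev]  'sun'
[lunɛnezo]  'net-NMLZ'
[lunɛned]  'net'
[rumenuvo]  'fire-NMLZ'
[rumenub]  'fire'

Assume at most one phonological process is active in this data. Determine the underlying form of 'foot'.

The root 'foot' surfaces as [lɔlamɛvo] and [lɔlamɛb], with a stem-final [v] ~ [b] alternation.
If /v/ were underlying and a rule turned it into [b] in isolation, 'sun' would also alternate; but it has [v] in both [renerevo] and [renerev].
So /b/ is underlying, and a rule of intervocalic spirantization — voiced stops become fricatives between vowels — gives [v].
Hence 'foot' is /lɔlamɛb/ underlyingly.

/lɔlamɛb/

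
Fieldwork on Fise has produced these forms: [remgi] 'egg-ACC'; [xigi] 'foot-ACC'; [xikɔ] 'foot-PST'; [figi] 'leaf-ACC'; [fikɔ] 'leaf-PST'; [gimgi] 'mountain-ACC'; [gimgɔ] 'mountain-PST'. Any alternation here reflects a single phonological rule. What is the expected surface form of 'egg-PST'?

[remgɔ]

The PST morpheme has two allomorphs, [-gɔ] and [-kɔ].
By contrast the ACC suffix keeps its initial [g] throughout — that segment must be underlying.
The PST suffix is therefore /-kɔ/ underlyingly, with post-nasal voicing: voiceless stops become voiced after a nasal.
After 'egg', which ends in a nasal, the suffix surfaces as [-gɔ], giving [remgɔ].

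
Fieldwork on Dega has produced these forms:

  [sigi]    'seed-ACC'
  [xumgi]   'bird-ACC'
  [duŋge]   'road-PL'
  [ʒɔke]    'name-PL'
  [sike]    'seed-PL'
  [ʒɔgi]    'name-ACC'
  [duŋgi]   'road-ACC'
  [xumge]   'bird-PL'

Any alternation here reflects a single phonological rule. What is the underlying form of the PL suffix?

/-ke/

The PL morpheme has two allomorphs, [-ge] and [-ke].
The ACC suffix, which begins with [g], is invariant after every stem; so [g] is not altered by any rule here.
The PL suffix is therefore /-ke/ underlyingly, with post-nasal voicing: voiceless stops become voiced after a nasal.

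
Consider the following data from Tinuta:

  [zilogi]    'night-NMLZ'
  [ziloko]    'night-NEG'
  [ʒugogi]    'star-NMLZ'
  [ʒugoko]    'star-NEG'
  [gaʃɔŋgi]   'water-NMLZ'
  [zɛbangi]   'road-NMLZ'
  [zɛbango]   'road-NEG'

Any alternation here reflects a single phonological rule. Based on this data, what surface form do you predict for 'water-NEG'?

The NEG suffix surfaces as [-go] and [-ko], depending on the final segment of the stem.
The NMLZ suffix, which begins with [g], is invariant after every stem; so [g] is not altered by any rule here.
The NEG suffix is therefore /-ko/ underlyingly, with post-nasal voicing: voiceless stops become voiced after a nasal.
After 'water', which ends in a nasal, the suffix surfaces as [-go], giving [gaʃɔŋgo].

[gaʃɔŋgo]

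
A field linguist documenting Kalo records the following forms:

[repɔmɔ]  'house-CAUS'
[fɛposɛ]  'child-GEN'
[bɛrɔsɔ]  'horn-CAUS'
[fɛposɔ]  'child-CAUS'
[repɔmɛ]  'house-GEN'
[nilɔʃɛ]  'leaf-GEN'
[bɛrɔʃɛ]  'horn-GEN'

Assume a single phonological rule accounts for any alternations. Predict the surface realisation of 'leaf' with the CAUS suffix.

'horn' shows [s] ~ [ʃ] at the end of the stem ([bɛrɔsɔ] vs [bɛrɔʃɛ]).
The stem 'child' ([fɛposɔ], [fɛposɛ]) shows [s] unchanged in both environments, so [s] cannot be basic with [ʃ] derived before the GEN suffix.
The alternation reflects depalatalization: palato-alveolar /ʃ/ becomes [s] when no front vowel follows. /ʃ/ is underlying.
The one attested form of 'leaf', [nilɔʃɛ], shows underlying /nilɔʃ/. Applying the same rule when no front vowel follows gives [nilɔsɔ].

[nilɔsɔ]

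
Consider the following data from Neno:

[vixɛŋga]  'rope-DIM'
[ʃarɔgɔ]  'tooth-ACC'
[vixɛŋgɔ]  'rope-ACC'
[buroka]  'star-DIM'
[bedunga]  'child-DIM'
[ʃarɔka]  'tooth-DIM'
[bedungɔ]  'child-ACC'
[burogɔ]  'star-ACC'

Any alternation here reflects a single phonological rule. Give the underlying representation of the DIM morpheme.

/-ka/

The DIM suffix surfaces as [-ga] and [-ka], depending on the final segment of the stem.
The ACC suffix, which begins with [g], is invariant after every stem; so [g] is not altered by any rule here.
The DIM suffix is therefore /-ka/ underlyingly, with post-nasal voicing: voiceless stops become voiced after a nasal.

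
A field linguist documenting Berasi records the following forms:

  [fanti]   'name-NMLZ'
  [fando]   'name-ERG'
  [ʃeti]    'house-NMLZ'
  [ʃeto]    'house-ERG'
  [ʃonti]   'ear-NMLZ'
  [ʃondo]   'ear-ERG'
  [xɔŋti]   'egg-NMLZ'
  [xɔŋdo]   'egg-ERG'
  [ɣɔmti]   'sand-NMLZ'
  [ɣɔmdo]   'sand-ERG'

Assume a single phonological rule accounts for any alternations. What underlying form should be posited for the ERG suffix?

The ERG suffix surfaces as [-do] and [-to], depending on the final segment of the stem.
The NMLZ suffix, which begins with [t], is invariant after every stem; so [t] is not altered by any rule here.
So the underlying form is /-do/, and voiced stops become voiceless after a vowel.

/-do/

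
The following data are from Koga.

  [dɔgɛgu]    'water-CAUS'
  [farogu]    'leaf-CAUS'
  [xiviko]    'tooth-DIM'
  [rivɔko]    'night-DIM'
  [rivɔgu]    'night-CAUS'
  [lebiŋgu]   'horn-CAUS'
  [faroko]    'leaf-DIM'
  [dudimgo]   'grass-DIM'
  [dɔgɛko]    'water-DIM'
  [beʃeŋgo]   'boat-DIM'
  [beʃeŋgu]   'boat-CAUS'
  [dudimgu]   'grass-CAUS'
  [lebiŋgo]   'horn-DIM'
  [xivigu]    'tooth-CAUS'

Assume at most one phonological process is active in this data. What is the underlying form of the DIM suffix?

The DIM morpheme has two allomorphs, [-go] and [-ko].
The CAUS suffix, which begins with [g], is invariant after every stem; so [g] is not altered by any rule here.
So the underlying form is /-ko/, and voiceless stops become voiced after a nasal.

/-ko/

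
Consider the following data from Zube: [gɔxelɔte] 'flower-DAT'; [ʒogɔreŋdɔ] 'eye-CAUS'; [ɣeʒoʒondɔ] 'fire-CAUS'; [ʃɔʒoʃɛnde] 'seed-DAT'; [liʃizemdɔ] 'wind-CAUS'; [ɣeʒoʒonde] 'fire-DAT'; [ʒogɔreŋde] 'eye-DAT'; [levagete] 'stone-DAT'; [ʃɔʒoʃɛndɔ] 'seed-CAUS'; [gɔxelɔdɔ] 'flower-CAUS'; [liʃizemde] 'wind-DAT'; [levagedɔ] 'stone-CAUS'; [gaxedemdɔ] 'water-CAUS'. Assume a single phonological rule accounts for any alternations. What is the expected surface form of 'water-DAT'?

The DAT suffix surfaces as [-de] and [-te], depending on the final segment of the stem.
By contrast the CAUS suffix keeps its initial [d] throughout — that segment must be underlying.
So the underlying form is /-te/, and voiceless stops become voiced after a nasal.
After 'water', which ends in a nasal, the suffix surfaces as [-de], giving [gaxedemde].

[gaxedemde]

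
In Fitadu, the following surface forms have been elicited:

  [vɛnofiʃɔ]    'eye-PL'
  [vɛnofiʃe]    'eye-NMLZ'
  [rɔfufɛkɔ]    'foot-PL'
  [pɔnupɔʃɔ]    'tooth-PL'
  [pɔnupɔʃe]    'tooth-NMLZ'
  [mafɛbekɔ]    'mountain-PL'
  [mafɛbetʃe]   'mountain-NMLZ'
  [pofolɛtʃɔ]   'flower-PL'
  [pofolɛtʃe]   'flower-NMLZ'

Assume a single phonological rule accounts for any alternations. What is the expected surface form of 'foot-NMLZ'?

[rɔfufɛtʃe]

The stem for 'mountain' ends in [k] in [mafɛbekɔ] but [tʃ] in [mafɛbetʃe].
If /tʃ/ were underlying and a rule turned it into [k] before the PL suffix, 'flower' would also alternate; but it has [tʃ] in both [pofolɛtʃɔ] and [pofolɛtʃe].
The underlying segment must be /k/; /k/ becomes palato-alveolar [tʃ] before a front vowel, yielding [tʃ] there.
The one attested form of 'foot', [rɔfufɛkɔ], shows underlying /rɔfufɛk/. Applying the same rule before a front vowel gives [rɔfufɛtʃe].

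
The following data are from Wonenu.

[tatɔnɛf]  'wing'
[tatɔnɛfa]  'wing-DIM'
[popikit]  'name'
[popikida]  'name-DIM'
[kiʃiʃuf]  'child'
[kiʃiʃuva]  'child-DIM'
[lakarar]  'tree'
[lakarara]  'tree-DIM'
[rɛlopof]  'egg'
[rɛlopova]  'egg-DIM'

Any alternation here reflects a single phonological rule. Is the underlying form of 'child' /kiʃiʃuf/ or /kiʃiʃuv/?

The stem for 'child' ends in [f] in [kiʃiʃuf] but [v] in [kiʃiʃuva].
Compare 'wing', with invariant [f] in [tatɔnɛf] and [tatɔnɛfa]: an analysis with underlying /f/ and a rule producing [v] before the DIM suffix would wrongly predict alternation here too.
Therefore /v/ is basic and [f] is derived by word-final obstruent devoicing (voiced obstruents become voiceless word-finally).

/kiʃiʃuv/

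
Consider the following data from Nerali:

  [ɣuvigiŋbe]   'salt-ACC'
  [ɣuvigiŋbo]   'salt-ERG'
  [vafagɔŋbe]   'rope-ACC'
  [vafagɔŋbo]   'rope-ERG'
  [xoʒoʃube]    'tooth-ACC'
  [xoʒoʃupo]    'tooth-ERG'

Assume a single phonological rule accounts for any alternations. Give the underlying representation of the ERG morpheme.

The ERG morpheme has two allomorphs, [-bo] and [-po].
By contrast the ACC suffix keeps its initial [b] throughout — that segment must be underlying.
The ERG suffix is therefore /-po/ underlyingly, with post-nasal voicing: voiceless stops become voiced after a nasal.

/-po/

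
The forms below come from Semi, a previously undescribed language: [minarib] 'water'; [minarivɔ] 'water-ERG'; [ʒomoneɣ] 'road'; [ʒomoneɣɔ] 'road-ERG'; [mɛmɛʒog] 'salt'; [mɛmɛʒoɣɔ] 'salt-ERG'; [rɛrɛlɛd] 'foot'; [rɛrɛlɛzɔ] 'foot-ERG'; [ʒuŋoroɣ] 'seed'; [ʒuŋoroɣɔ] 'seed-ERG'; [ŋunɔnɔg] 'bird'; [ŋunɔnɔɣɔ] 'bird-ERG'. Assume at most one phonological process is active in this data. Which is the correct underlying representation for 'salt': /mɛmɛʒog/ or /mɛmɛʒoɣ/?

/mɛmɛʒog/

In [mɛmɛʒog] and [mɛmɛʒoɣɔ] the final segment of 'salt' alternates: [g] ~ [ɣ].
But 'road' keeps [ɣ] in both environments ([ʒomoneɣ], [ʒomoneɣɔ]), so there is no rule changing /ɣ/ to [g] in isolation.
Therefore /g/ is basic and [ɣ] is derived by intervocalic spirantization (voiced stops become fricatives between vowels).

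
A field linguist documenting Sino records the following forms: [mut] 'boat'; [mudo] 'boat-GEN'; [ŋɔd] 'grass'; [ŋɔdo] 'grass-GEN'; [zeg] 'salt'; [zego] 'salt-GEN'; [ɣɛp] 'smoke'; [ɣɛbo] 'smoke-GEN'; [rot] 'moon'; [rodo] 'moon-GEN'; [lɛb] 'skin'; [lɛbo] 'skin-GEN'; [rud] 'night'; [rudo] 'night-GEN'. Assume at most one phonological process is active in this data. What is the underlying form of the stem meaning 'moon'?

In [rot] and [rodo] the final segment of 'moon' alternates: [t] ~ [d].
The stem 'grass' ([ŋɔd], [ŋɔdo]) shows [d] unchanged in both environments, so [d] cannot be basic with [t] derived in isolation.
Therefore /t/ is basic and [d] is derived by intervocalic voicing (voiceless stops become voiced between vowels).
Hence 'moon' is /rot/ underlyingly.

/rot/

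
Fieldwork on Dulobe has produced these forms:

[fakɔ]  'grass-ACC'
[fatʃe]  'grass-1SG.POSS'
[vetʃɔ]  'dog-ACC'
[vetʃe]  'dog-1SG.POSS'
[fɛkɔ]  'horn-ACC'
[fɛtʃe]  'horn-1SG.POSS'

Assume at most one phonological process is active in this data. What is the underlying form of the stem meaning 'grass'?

/fak/

The root 'grass' surfaces as [fakɔ] and [fatʃe], with a stem-final [k] ~ [tʃ] alternation.
The stem 'dog' ([vetʃɔ], [vetʃe]) shows [tʃ] unchanged in both environments, so [tʃ] cannot be basic with [k] derived before the ACC suffix.
The underlying segment must be /k/; /k/ becomes palato-alveolar [tʃ] before a front vowel, yielding [tʃ] there.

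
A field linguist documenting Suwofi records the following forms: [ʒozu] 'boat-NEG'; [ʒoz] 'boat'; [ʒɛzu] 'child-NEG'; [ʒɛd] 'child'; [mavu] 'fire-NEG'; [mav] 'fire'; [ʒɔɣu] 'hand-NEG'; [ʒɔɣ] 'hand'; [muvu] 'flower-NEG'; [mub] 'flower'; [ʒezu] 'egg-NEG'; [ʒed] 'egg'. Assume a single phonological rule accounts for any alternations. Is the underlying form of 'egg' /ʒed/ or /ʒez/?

/ʒed/

The root 'egg' surfaces as [ʒezu] and [ʒed], with a stem-final [z] ~ [d] alternation.
But 'boat' keeps [z] in both environments ([ʒozu], [ʒoz]), so there is no rule changing /z/ to [d] in isolation.
Therefore /d/ is basic and [z] is derived by intervocalic spirantization (voiced stops become fricatives between vowels).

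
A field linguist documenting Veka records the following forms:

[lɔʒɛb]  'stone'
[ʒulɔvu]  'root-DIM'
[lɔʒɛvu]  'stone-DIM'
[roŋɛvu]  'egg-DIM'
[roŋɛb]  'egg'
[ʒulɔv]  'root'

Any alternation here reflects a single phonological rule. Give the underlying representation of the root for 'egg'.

The root 'egg' surfaces as [roŋɛb] and [roŋɛvu], with a stem-final [b] ~ [v] alternation.
If /v/ were underlying and a rule turned it into [b] in isolation, 'root' would also alternate; but it has [v] in both [ʒulɔv] and [ʒulɔvu].
The underlying segment must be /b/; voiced stops become fricatives between vowels, yielding [v] there.
The underlying form of 'egg' is therefore /roŋɛb/.

/roŋɛb/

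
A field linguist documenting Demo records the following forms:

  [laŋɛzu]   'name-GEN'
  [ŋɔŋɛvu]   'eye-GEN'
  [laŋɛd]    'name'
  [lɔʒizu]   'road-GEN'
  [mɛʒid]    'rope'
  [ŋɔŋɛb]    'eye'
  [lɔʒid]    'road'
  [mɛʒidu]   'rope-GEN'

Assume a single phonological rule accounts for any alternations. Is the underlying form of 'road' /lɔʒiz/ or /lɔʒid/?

/lɔʒiz/

'road' shows [d] ~ [z] at the end of the stem ([lɔʒid] vs [lɔʒizu]).
But 'rope' keeps [d] in both environments ([mɛʒid], [mɛʒidu]), so there is no rule changing /d/ to [z] before the GEN suffix.
The underlying segment must be /z/; voiced fricatives become stops word-finally, yielding [d] there.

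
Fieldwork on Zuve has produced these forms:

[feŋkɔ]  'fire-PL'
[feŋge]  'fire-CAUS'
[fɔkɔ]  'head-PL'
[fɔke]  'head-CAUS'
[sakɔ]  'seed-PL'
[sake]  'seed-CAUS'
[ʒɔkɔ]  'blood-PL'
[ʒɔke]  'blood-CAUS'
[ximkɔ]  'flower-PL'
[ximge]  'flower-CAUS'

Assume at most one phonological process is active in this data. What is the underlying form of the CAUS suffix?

/-ge/

The CAUS morpheme has two allomorphs, [-ge] and [-ke].
By contrast the PL suffix keeps its initial [k] throughout — that segment must be underlying.
So the underlying form is /-ge/, and voiced stops become voiceless after a vowel.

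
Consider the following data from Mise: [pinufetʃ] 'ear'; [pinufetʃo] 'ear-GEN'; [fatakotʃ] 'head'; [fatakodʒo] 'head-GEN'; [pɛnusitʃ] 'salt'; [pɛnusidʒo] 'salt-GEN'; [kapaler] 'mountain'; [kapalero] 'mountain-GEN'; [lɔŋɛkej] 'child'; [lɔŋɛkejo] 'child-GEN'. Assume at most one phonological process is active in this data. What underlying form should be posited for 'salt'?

In [pɛnusitʃ] and [pɛnusidʒo] the final segment of 'salt' alternates: [tʃ] ~ [dʒ].
Compare 'ear', with invariant [tʃ] in [pinufetʃ] and [pinufetʃo]: an analysis with underlying /tʃ/ and a rule producing [dʒ] before the GEN suffix would wrongly predict alternation here too.
The underlying segment must be /dʒ/; voiced obstruents become voiceless word-finally, yielding [tʃ] there.
The underlying form of 'salt' is therefore /pɛnusidʒ/.

/pɛnusidʒ/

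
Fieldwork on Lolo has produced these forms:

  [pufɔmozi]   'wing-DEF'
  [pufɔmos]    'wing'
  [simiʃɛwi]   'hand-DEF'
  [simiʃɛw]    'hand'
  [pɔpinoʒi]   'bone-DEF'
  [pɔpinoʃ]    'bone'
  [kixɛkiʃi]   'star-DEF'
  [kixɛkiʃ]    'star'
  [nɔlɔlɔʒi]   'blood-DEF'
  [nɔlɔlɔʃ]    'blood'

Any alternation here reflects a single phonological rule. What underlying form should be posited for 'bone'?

/pɔpinoʒ/

'bone' shows [ʒ] ~ [ʃ] at the end of the stem ([pɔpinoʒi] vs [pɔpinoʃ]).
If /ʃ/ were underlying and a rule turned it into [ʒ] before the DEF suffix, 'star' would also alternate; but it has [ʃ] in both [kixɛkiʃi] and [kixɛkiʃ].
So /ʒ/ is underlying, and a rule of word-final obstruent devoicing — voiced obstruents become voiceless word-finally — gives [ʃ].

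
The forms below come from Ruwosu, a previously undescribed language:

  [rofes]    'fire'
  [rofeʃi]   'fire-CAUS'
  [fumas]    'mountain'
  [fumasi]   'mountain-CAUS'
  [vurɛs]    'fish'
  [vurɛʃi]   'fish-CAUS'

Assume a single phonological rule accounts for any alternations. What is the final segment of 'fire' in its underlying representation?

The stem for 'fire' ends in [s] in [rofes] but [ʃ] in [rofeʃi].
The stem 'mountain' ([fumas], [fumasi]) shows [s] unchanged in both environments, so [s] cannot be basic with [ʃ] derived before the CAUS suffix.
Therefore /ʃ/ is basic and [s] is derived by depalatalization (palato-alveolar /ʃ/ becomes [s] when no front vowel follows).

/ʃ/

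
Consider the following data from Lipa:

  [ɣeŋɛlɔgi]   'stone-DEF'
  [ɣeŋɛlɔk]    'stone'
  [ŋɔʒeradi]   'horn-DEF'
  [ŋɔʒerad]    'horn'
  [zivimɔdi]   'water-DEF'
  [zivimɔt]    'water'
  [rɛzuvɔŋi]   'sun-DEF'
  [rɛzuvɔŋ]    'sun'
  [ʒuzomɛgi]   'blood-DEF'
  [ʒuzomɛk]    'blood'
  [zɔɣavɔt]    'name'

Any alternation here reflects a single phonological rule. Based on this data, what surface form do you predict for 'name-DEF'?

In [zivimɔdi] and [zivimɔt] the final segment of 'water' alternates: [d] ~ [t].
Compare 'horn', with invariant [d] in [ŋɔʒeradi] and [ŋɔʒerad]: an analysis with underlying /d/ and a rule producing [t] in isolation would wrongly predict alternation here too.
So /t/ is underlying, and a rule of intervocalic voicing — voiceless stops become voiced between vowels — gives [d].
The one attested form of 'name', [zɔɣavɔt], shows underlying /zɔɣavɔt/. Applying the same rule between vowels gives [zɔɣavɔdi].

[zɔɣavɔdi]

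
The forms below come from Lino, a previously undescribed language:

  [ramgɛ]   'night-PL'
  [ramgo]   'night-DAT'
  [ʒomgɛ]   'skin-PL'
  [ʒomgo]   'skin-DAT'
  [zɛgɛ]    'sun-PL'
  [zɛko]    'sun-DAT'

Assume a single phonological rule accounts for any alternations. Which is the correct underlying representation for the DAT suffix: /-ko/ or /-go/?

/-ko/

The DAT suffix surfaces as [-go] and [-ko], depending on the final segment of the stem.
By contrast the PL suffix keeps its initial [g] throughout — that segment must be underlying.
The DAT suffix is therefore /-ko/ underlyingly, with post-nasal voicing: voiceless stops become voiced after a nasal.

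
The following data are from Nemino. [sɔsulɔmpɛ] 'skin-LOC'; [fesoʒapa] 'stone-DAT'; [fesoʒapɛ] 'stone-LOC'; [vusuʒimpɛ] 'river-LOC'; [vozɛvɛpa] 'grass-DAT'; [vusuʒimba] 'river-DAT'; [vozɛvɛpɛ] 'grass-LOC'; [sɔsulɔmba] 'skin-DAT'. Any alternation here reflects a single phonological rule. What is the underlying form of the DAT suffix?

The DAT suffix surfaces as [-ba] and [-pa], depending on the final segment of the stem.
The LOC suffix, which begins with [p], is invariant after every stem; so [p] is not altered by any rule here.
The DAT suffix is therefore /-ba/ underlyingly, with post-vocalic devoicing: voiced stops become voiceless after a vowel.

/-ba/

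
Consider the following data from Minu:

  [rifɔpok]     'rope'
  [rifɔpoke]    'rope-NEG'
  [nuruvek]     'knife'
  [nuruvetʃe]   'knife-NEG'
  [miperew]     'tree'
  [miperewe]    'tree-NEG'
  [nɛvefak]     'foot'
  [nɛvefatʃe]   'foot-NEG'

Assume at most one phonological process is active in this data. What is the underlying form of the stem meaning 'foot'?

The stem for 'foot' ends in [k] in [nɛvefak] but [tʃ] in [nɛvefatʃe].
The stem 'rope' ([rifɔpok], [rifɔpoke]) shows [k] unchanged in both environments, so [k] cannot be basic with [tʃ] derived before the NEG suffix.
So /tʃ/ is underlying, and a rule of depalatalization — palato-alveolar /tʃ/ becomes [k] when no front vowel follows — gives [k].

/nɛvefatʃ/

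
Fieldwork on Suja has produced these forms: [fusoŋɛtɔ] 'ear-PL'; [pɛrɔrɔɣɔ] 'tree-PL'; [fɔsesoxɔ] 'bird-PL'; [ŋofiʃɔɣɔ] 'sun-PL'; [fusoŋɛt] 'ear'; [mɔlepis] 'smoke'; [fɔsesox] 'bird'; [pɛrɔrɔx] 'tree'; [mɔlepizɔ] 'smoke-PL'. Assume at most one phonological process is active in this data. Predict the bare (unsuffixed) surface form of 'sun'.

The stem for 'tree' ends in [ɣ] in [pɛrɔrɔɣɔ] but [x] in [pɛrɔrɔx].
If /x/ were underlying and a rule turned it into [ɣ] before the PL suffix, 'bird' would also alternate; but it has [x] in both [fɔsesoxɔ] and [fɔsesox].
The alternation reflects word-final obstruent devoicing: voiced obstruents become voiceless word-finally. /ɣ/ is underlying.
The one attested form of 'sun', [ŋofiʃɔɣɔ], shows underlying /ŋofiʃɔɣ/. Applying the same rule word-finally gives [ŋofiʃɔx].

[ŋofiʃɔx]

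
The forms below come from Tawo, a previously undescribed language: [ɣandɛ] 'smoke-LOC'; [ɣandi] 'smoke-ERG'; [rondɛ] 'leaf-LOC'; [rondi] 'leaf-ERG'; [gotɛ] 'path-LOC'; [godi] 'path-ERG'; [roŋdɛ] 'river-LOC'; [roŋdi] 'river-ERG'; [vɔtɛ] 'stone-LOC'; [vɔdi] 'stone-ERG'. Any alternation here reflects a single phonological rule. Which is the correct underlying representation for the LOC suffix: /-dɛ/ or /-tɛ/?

The LOC morpheme has two allomorphs, [-dɛ] and [-tɛ].
By contrast the ERG suffix keeps its initial [d] throughout — that segment must be underlying.
So the underlying form is /-tɛ/, and voiceless stops become voiced after a nasal.

/-tɛ/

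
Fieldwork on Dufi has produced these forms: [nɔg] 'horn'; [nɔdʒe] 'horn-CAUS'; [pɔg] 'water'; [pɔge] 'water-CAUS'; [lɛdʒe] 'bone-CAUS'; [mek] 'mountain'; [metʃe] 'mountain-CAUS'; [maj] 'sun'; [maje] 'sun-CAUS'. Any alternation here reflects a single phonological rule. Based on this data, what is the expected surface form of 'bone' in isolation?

[lɛg]

The root 'horn' surfaces as [nɔg] and [nɔdʒe], with a stem-final [g] ~ [dʒ] alternation.
But 'water' keeps [g] in both environments ([pɔg], [pɔge]), so there is no rule changing /g/ to [dʒ] before the CAUS suffix.
So /dʒ/ is underlying, and a rule of depalatalization — palato-alveolar /tʃ/ and /dʒ/ become [k] and [g] when no front vowel follows — gives [g].
From [lɛdʒe] the stem 'bone' is /lɛdʒ/; when no front vowel follows this yields [lɛg].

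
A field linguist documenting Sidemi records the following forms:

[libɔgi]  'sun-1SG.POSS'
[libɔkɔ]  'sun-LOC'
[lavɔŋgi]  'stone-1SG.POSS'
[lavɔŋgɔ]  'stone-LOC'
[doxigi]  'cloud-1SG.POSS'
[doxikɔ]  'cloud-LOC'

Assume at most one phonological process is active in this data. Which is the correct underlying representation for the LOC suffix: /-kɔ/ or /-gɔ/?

The LOC morpheme has two allomorphs, [-gɔ] and [-kɔ].
By contrast the 1SG.POSS suffix keeps its initial [g] throughout — that segment must be underlying.
The LOC suffix is therefore /-kɔ/ underlyingly, with post-nasal voicing: voiceless stops become voiced after a nasal.

/-kɔ/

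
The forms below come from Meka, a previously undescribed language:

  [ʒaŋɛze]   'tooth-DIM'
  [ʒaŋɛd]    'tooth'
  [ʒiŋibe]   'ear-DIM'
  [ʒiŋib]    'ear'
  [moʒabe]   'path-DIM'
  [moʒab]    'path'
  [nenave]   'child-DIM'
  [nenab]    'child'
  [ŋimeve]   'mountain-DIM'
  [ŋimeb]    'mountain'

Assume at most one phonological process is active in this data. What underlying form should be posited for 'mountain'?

/ŋimev/

The root 'mountain' surfaces as [ŋimeve] and [ŋimeb], with a stem-final [v] ~ [b] alternation.
The stem 'ear' ([ʒiŋibe], [ʒiŋib]) shows [b] unchanged in both environments, so [b] cannot be basic with [v] derived before the DIM suffix.
The alternation reflects word-final hardening: voiced fricatives become stops word-finally. /v/ is underlying.
So 'mountain' = /ŋimev/.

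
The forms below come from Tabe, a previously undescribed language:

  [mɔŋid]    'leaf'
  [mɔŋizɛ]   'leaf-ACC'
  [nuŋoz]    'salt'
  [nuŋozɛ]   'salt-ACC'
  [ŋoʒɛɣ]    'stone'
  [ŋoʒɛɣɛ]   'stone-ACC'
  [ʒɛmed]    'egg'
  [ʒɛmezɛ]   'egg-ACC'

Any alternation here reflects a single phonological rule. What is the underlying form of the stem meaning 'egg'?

/ʒɛmed/

'egg' shows [d] ~ [z] at the end of the stem ([ʒɛmed] vs [ʒɛmezɛ]).
Compare 'salt', with invariant [z] in [nuŋoz] and [nuŋozɛ]: an analysis with underlying /z/ and a rule producing [d] in isolation would wrongly predict alternation here too.
The underlying segment must be /d/; voiced stops become fricatives between vowels, yielding [z] there.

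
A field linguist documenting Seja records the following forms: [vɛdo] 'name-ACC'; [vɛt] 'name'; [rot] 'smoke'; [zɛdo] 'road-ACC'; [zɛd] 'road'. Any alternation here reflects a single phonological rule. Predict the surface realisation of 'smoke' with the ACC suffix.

'name' shows [d] ~ [t] at the end of the stem ([vɛdo] vs [vɛt]).
But 'road' keeps [d] in both environments ([zɛdo], [zɛd]), so there is no rule changing /d/ to [t] in isolation.
The alternation reflects intervocalic voicing: voiceless stops become voiced between vowels. /t/ is underlying.
From [rot] the stem 'smoke' is /rot/; between vowels this yields [rodo].

[rodo]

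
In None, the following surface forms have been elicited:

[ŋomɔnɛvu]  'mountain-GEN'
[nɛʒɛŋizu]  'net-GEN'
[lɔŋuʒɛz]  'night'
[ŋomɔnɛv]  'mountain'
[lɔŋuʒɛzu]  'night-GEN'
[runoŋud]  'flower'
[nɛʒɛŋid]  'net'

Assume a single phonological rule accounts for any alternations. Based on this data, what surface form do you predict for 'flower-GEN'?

[runoŋuzu]

'net' shows [d] ~ [z] at the end of the stem ([nɛʒɛŋid] vs [nɛʒɛŋizu]).
Compare 'night', with invariant [z] in [lɔŋuʒɛz] and [lɔŋuʒɛzu]: an analysis with underlying /z/ and a rule producing [d] in isolation would wrongly predict alternation here too.
So /d/ is underlying, and a rule of intervocalic spirantization — voiced stops become fricatives between vowels — gives [z].
The one attested form of 'flower', [runoŋud], shows underlying /runoŋud/. Applying the same rule between vowels gives [runoŋuzu].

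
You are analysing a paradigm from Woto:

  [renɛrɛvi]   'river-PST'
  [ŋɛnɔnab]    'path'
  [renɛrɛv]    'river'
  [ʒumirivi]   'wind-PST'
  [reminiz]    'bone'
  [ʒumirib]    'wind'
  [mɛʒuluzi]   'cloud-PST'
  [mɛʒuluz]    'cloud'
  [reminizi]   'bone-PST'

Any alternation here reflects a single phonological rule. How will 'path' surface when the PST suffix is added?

In [ʒumirivi] and [ʒumirib] the final segment of 'wind' alternates: [v] ~ [b].
If /v/ were underlying and a rule turned it into [b] in isolation, 'river' would also alternate; but it has [v] in both [renɛrɛvi] and [renɛrɛv].
So /b/ is underlying, and a rule of intervocalic spirantization — voiced stops become fricatives between vowels — gives [v].
The one attested form of 'path', [ŋɛnɔnab], shows underlying /ŋɛnɔnab/. Applying the same rule between vowels gives [ŋɛnɔnavi].

[ŋɛnɔnavi]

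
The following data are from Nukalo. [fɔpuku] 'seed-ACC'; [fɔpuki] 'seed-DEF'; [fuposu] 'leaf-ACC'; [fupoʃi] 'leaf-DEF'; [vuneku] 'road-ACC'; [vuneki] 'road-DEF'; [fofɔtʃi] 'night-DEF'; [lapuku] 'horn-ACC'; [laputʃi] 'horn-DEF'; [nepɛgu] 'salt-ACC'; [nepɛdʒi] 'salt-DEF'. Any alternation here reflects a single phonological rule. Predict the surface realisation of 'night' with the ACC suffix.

In [lapuku] and [laputʃi] the final segment of 'horn' alternates: [k] ~ [tʃ].
If /k/ were underlying and a rule turned it into [tʃ] before the DEF suffix, 'seed' would also alternate; but it has [k] in both [fɔpuku] and [fɔpuki].
Therefore /tʃ/ is basic and [k] is derived by depalatalization (palato-alveolar /tʃ/, /dʒ/ and /ʃ/ become [k], [g] and [s] when no front vowel follows).
From [fofɔtʃi] the stem 'night' is /fofɔtʃ/; when no front vowel follows this yields [fofɔku].

[fofɔku]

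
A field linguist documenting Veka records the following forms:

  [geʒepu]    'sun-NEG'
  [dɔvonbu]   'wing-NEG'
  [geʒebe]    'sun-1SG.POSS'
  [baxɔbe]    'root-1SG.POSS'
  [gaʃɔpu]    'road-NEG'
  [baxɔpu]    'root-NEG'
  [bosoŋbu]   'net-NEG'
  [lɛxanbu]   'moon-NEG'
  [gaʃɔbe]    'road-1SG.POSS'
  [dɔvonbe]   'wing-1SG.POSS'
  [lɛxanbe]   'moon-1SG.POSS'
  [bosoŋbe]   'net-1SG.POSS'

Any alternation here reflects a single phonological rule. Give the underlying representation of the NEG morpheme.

/-pu/

The NEG morpheme has two allomorphs, [-bu] and [-pu].
By contrast the 1SG.POSS suffix keeps its initial [b] throughout — that segment must be underlying.
So the underlying form is /-pu/, and voiceless stops become voiced after a nasal.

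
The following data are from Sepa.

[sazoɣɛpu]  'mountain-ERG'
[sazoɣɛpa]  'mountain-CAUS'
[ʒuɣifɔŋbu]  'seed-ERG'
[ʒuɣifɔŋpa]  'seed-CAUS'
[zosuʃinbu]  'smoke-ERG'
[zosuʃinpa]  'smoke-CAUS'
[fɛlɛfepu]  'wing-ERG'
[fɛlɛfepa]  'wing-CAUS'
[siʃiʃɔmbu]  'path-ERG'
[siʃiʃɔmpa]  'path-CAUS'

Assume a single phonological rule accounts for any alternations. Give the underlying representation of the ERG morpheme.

/-bu/

The ERG morpheme has two allomorphs, [-bu] and [-pu].
The CAUS suffix, which begins with [p], is invariant after every stem; so [p] is not altered by any rule here.
The ERG suffix is therefore /-bu/ underlyingly, with post-vocalic devoicing: voiced stops become voiceless after a vowel.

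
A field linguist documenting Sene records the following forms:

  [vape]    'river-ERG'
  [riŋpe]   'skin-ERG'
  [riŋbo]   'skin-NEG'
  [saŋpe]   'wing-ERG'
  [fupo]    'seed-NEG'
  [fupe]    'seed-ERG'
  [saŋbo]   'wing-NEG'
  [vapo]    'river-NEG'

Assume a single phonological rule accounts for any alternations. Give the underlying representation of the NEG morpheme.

/-bo/

The NEG suffix surfaces as [-bo] and [-po], depending on the final segment of the stem.
The ERG suffix, which begins with [p], is invariant after every stem; so [p] is not altered by any rule here.
So the underlying form is /-bo/, and voiced stops become voiceless after a vowel.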